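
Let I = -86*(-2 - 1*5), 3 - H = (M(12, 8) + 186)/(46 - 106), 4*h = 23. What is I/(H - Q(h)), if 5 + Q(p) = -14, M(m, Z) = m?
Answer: 6020/253 ≈ 23.794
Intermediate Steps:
h = 23/4 (h = (¼)*23 = 23/4 ≈ 5.7500)
Q(p) = -19 (Q(p) = -5 - 14 = -19)
H = 63/10 (H = 3 - (12 + 186)/(46 - 106) = 3 - 198/(-60) = 3 - 198*(-1)/60 = 3 - 1*(-33/10) = 3 + 33/10 = 63/10 ≈ 6.3000)
I = 602 (I = -86*(-2 - 5) = -86*(-7) = 602)
I/(H - Q(h)) = 602/(63/10 - 1*(-19)) = 602/(63/10 + 19) = 602/(253/10) = 602*(10/253) = 6020/253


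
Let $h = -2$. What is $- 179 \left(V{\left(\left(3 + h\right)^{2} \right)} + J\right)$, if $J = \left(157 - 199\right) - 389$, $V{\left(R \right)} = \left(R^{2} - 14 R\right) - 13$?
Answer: $81803$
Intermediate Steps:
$V{\left(R \right)} = -13 + R^{2} - 14 R$
$J = -431$ ($J = -42 - 389 = -431$)
$- 179 \left(V{\left(\left(3 + h\right)^{2} \right)} + J\right) = - 179 \left(\left(-13 + \left(\left(3 - 2\right)^{2}\right)^{2} - 14 \left(3 - 2\right)^{2}\right) - 431\right) = - 179 \left(\left(-13 + \left(1^{2}\right)^{2} - 14 \cdot 1^{2}\right) - 431\right) = - 179 \left(\left(-13 + 1^{2} - 14\right) - 431\right) = - 179 \left(\left(-13 + 1 - 14\right) - 431\right) = - 179 \left(-26 - 431\right) = \left(-179\right) \left(-457\right) = 81803$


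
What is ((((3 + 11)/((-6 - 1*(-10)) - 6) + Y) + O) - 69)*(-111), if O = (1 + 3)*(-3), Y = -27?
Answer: 12765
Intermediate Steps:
O = -12 (O = 4*(-3) = -12)
((((3 + 11)/((-6 - 1*(-10)) - 6) + Y) + O) - 69)*(-111) = ((((3 + 11)/((-6 - 1*(-10)) - 6) - 27) - 12) - 69)*(-111) = (((14/((-6 + 10) - 6) - 27) - 12) - 69)*(-111) = (((14/(4 - 6) - 27) - 12) - 69)*(-111) = (((14/(-2) - 27) - 12) - 69)*(-111) = (((14*(-1/2) - 27) - 12) - 69)*(-111) = (((-7 - 27) - 12) - 69)*(-111) = ((-34 - 12) - 69)*(-111) = (-46 - 69)*(-111) = -115*(-111) = 12765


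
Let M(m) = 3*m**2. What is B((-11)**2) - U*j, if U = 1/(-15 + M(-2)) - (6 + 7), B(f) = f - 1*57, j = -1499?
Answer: -59768/3 ≈ -19923.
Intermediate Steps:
B(f) = -57 + f (B(f) = f - 57 = -57 + f)
U = -40/3 (U = 1/(-15 + 3*(-2)**2) - (6 + 7) = 1/(-15 + 3*4) - 1*13 = 1/(-15 + 12) - 13 = 1/(-3) - 13 = -1/3 - 13 = -40/3 ≈ -13.333)
B((-11)**2) - U*j = (-57 + (-11)**2) - (-40)*(-1499)/3 = (-57 + 121) - 1*59960/3 = 64 - 59960/3 = -59768/3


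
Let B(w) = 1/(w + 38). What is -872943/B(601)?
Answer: -557810577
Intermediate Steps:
B(w) = 1/(38 + w)
-872943/B(601) = -872943/(1/(38 + 601)) = -872943/(1/639) = -872943/1/639 = -872943*639 = -557810577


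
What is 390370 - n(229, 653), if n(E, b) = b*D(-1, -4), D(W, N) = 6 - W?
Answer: 385799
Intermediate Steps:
n(E, b) = 7*b (n(E, b) = b*(6 - 1*(-1)) = b*(6 + 1) = b*7 = 7*b)
390370 - n(229, 653) = 390370 - 7*653 = 390370 - 1*4571 = 390370 - 4571 = 385799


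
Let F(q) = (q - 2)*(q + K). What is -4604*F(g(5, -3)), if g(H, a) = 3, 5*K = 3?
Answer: -82872/5 ≈ -16574.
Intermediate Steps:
K = ⅗ (K = (⅕)*3 = ⅗ ≈ 0.60000)
F(q) = (-2 + q)*(⅗ + q) (F(q) = (q - 2)*(q + ⅗) = (-2 + q)*(⅗ + q))
-4604*F(g(5, -3)) = -4604*(-6/5 + 3² - 7/5*3) = -4604*(-6/5 + 9 - 21/5) = -4604*18/5 = -82872/5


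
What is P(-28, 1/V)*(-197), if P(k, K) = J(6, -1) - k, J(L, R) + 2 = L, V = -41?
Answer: -6304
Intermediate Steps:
J(L, R) = -2 + L
P(k, K) = 4 - k (P(k, K) = (-2 + 6) - k = 4 - k)
P(-28, 1/V)*(-197) = (4 - 1*(-28))*(-197) = (4 + 28)*(-197) = 32*(-197) = -6304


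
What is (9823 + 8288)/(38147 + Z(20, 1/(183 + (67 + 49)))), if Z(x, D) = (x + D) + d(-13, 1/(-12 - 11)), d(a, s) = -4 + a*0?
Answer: 5415189/11410738 ≈ 0.47457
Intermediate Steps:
d(a, s) = -4 (d(a, s) = -4 + 0 = -4)
Z(x, D) = -4 + D + x (Z(x, D) = (x + D) - 4 = (D + x) - 4 = -4 + D + x)
(9823 + 8288)/(38147 + Z(20, 1/(183 + (67 + 49)))) = (9823 + 8288)/(38147 + (-4 + 1/(183 + (67 + 49)) + 20)) = 18111/(38147 + (-4 + 1/(183 + 116) + 20)) = 18111/(38147 + (-4 + 1/299 + 20)) = 18111/(38147 + 4785/299) = 18111/(11410738/299) = 18111*(299/11410738) = 5415189/11410738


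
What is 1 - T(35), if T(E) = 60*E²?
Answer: -73499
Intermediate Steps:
1 - T(35) = 1 - 60*35² = 1 - 60*1225 = 1 - 1*73500 = 1 - 73500 = -73499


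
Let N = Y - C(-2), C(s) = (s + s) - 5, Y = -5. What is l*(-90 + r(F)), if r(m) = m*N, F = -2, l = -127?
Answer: 12446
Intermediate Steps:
C(s) = -5 + 2*s (C(s) = 2*s - 5 = -5 + 2*s)
N = 4 (N = -5 - (-5 + 2*(-2)) = -5 - (-5 - 4) = -5 - 1*(-9) = -5 + 9 = 4)
r(m) = 4*m (r(m) = m*4 = 4*m)
l*(-90 + r(F)) = -127*(-90 + 4*(-2)) = -127*(-90 - 8) = -127*(-98) = 12446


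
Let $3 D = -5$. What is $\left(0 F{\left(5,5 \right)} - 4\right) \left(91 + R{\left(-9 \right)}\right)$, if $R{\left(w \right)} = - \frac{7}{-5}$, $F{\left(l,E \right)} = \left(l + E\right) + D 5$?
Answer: $- \frac{1848}{5} \approx -369.6$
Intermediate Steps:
$D = - \frac{5}{3}$ ($D = \frac{1}{3} \left(-5\right) = - \frac{5}{3} \approx -1.6667$)
$F{\left(l,E \right)} = - \frac{25}{3} + E + l$ ($F{\left(l,E \right)} = \left(l + E\right) - \frac{25}{3} = \left(E + l\right) - \frac{25}{3} = - \frac{25}{3} + E + l$)
$R{\left(w \right)} = \frac{7}{5}$ ($R{\left(w \right)} = \left(-7\right) \left(- \frac{1}{5}\right) = \frac{7}{5}$)
$\left(0 F{\left(5,5 \right)} - 4\right) \left(91 + R{\left(-9 \right)}\right) = \left(0 \left(- \frac{25}{3} + 5 + 5\right) - 4\right) \left(91 + \frac{7}{5}\right) = \left(0 \cdot \frac{5}{3} - 4\right) \frac{462}{5} = \left(0 - 4\right) \frac{462}{5} = \left(-4\right) \frac{462}{5} = - \frac{1848}{5}$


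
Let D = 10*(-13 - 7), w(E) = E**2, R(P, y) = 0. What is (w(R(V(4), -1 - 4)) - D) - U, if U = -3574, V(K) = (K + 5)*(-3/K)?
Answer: 3774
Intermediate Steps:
V(K) = -3*(5 + K)/K (V(K) = (5 + K)*(-3/K) = -3*(5 + K)/K)
D = -200 (D = 10*(-20) = -200)
(w(R(V(4), -1 - 4)) - D) - U = (0**2 - 1*(-200)) - 1*(-3574) = (0 + 200) + 3574 = 200 + 3574 = 3774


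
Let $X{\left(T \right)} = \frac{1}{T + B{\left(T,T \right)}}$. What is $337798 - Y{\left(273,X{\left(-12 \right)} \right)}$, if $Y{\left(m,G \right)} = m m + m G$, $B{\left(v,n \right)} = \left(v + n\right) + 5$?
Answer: $\frac{8161612}{31} \approx 2.6328 \cdot 10^{5}$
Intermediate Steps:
$B{\left(v,n \right)} = 5 + n + v$ ($B{\left(v,n \right)} = \left(n + v\right) + 5 = 5 + n + v$)
$X{\left(T \right)} = \frac{1}{5 + 3 T}$ ($X{\left(T \right)} = \frac{1}{T + \left(5 + T + T\right)} = \frac{1}{T + \left(5 + 2 T\right)} = \frac{1}{5 + 3 T}$)
$Y{\left(m,G \right)} = m^{2} + G m$
$337798 - Y{\left(273,X{\left(-12 \right)} \right)} = 337798 - 273 \left(\frac{1}{5 + 3 \left(-12\right)} + 273\right) = 337798 - 273 \left(\frac{1}{5 - 36} + 273\right) = 337798 - 273 \left(\frac{1}{-31} + 273\right) = 337798 - 273 \left(- \frac{1}{31} + 273\right) = 337798 - 273 \cdot \frac{8462}{31} = 337798 - \frac{2310126}{31} = \frac{8161612}{31}$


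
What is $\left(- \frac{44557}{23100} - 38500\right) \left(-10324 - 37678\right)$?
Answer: $\frac{21346358762557}{11550} \approx 1.8482 \cdot 10^{9}$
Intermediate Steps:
$\left(- \frac{44557}{23100} - 38500\right) \left(-10324 - 37678\right) = \left(\left(-44557\right) \frac{1}{23100} - 38500\right) \left(-48002\right) = \left(- \frac{44557}{23100} - 38500\right) \left(-48002\right) = \left(- \frac{889394557}{23100}\right) \left(-48002\right) = \frac{21346358762557}{11550}$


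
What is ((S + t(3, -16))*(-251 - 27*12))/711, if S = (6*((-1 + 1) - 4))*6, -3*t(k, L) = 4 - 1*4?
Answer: 9200/79 ≈ 116.46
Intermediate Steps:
t(k, L) = 0 (t(k, L) = -(4 - 1*4)/3 = -(4 - 4)/3 = -1/3*0 = 0)
S = -144 (S = (6*(0 - 4))*6 = (6*(-4))*6 = -24*6 = -144)
((S + t(3, -16))*(-251 - 27*12))/711 = ((-144 + 0)*(-251 - 27*12))/711 = -144*(-251 - 324)*(1/711) = -144*(-575)*(1/711) = 82800*(1/711) = 9200/79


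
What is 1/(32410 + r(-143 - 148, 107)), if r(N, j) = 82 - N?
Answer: 1/32783 ≈ 3.0504e-5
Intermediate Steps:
1/(32410 + r(-143 - 148, 107)) = 1/(32410 + (82 - (-143 - 148))) = 1/(32410 + (82 - 1*(-291))) = 1/(32410 + (82 + 291)) = 1/(32410 + 373) = 1/32783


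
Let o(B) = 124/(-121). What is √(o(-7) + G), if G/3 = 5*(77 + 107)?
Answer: 2*√83459/11 ≈ 52.526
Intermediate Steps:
o(B) = -124/121 (o(B) = 124*(-1/121) = -124/121)
G = 2760 (G = 3*(5*(77 + 107)) = 3*(5*184) = 3*920 = 2760)
√(o(-7) + G) = √(-124/121 + 2760) = √(333836/121) = 2*√83459/11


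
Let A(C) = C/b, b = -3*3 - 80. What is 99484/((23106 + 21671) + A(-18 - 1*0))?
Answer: 8854076/3985171 ≈ 2.2218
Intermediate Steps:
b = -89 (b = -9 - 80 = -89)
A(C) = -C/89 (A(C) = C/(-89) = C*(-1/89) = -C/89)
99484/((23106 + 21671) + A(-18 - 1*0)) = 99484/((23106 + 21671) - (-18 - 1*0)/89) = 99484/(44777 - (-18 + 0)/89) = 99484/(44777 - 1/89*(-18)) = 99484/(44777 + 18/89) = 99484/(3985171/89) = 99484*(89/3985171) = 8854076/3985171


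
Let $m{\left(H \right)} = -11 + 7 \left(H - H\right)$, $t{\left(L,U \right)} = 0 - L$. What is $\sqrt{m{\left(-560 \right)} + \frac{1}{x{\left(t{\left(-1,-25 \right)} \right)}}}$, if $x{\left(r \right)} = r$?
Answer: $i \sqrt{10} \approx 3.1623 i$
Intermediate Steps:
$t{\left(L,U \right)} = - L$
$m{\left(H \right)} = -11$ ($m{\left(H \right)} = -11 + 7 \cdot 0 = -11 + 0 = -11$)
$\sqrt{m{\left(-560 \right)} + \frac{1}{x{\left(t{\left(-1,-25 \right)} \right)}}} = \sqrt{-11 + \frac{1}{\left(-1\right) \left(-1\right)}} = \sqrt{-11 + 1^{-1}} = \sqrt{-11 + 1} = \sqrt{-10} = i \sqrt{10}$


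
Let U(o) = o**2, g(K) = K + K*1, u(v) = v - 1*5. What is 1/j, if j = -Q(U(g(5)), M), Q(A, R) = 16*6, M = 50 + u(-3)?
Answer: -1/96 ≈ -0.010417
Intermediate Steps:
u(v) = -5 + v (u(v) = v - 5 = -5 + v)
g(K) = 2*K (g(K) = K + K = 2*K)
M = 42 (M = 50 + (-5 - 3) = 50 - 8 = 42)
Q(A, R) = 96
j = -96 (j = -1*96 = -96)
1/j = 1/(-96) = -1/96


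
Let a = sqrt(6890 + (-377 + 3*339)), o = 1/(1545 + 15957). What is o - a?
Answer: 1/17502 - sqrt(7530) ≈ -86.776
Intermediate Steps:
o = 1/17502 ≈ 5.7136e-5
a = sqrt(7530) (a = sqrt(6890 + (-377 + 1017)) = sqrt(6890 + 640) = sqrt(7530) ≈ 86.776)
o - a = 1/17502 - sqrt(7530)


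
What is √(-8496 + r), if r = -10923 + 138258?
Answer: √118839 ≈ 344.73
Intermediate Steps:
r = 127335
√(-8496 + r) = √(-8496 + 127335) = √118839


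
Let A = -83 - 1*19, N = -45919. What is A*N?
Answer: 4683738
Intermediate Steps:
A = -102 (A = -83 - 19 = -102)
A*N = -102*(-45919) = 4683738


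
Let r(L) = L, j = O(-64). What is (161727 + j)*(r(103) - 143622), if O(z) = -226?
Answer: -23178462019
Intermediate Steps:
j = -226
(161727 + j)*(r(103) - 143622) = (161727 - 226)*(103 - 143622) = 161501*(-143519) = -23178462019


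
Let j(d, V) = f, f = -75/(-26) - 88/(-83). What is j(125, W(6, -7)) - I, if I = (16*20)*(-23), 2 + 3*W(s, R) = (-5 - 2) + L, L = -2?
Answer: 15891393/2158 ≈ 7363.9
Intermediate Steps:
W(s, R) = -11/3 (W(s, R) = -2/3 + ((-5 - 2) - 2)/3 = -2/3 + (-7 - 2)/3 = -2/3 + (1/3)*(-9) = -2/3 - 3 = -11/3)
I = -7360 (I = 320*(-23) = -7360)
f = 8513/2158 (f = -75*(-1/26) - 88*(-1/83) = 75/26 + 88/83 = 8513/2158 ≈ 3.9449)
j(d, V) = 8513/2158
j(125, W(6, -7)) - I = 8513/2158 - 1*(-7360) = 8513/2158 + 7360 = 15891393/2158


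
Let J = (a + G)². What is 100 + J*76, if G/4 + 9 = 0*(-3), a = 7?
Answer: 64016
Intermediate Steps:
G = -36 (G = -36 + 4*(0*(-3)) = -36 + 4*0 = -36 + 0 = -36)
J = 841 (J = (7 - 36)² = (-29)² = 841)
100 + J*76 = 100 + 841*76 = 100 + 63916 = 64016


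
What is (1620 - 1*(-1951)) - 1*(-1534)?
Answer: 5105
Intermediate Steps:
(1620 - 1*(-1951)) - 1*(-1534) = (1620 + 1951) + 1534 = 3571 + 1534 = 5105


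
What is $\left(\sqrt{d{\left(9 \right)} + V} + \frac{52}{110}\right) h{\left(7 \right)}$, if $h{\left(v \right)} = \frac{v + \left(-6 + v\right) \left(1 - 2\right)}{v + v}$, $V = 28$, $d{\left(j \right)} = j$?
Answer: $\frac{78}{385} + \frac{3 \sqrt{37}}{7} \approx 2.8095$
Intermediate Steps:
$h{\left(v \right)} = \frac{3}{v}$ ($h{\left(v \right)} = \frac{v + \left(-6 + v\right) \left(-1\right)}{2 v} = \left(v - \left(-6 + v\right)\right) \frac{1}{2 v} = 6 \frac{1}{2 v} = \frac{3}{v}$)
$\left(\sqrt{d{\left(9 \right)} + V} + \frac{52}{110}\right) h{\left(7 \right)} = \left(\sqrt{9 + 28} + \frac{52}{110}\right) \frac{3}{7} = \left(\sqrt{37} + 52 \cdot \frac{1}{110}\right) 3 \cdot \frac{1}{7} = \left(\sqrt{37} + \frac{26}{55}\right) \frac{3}{7} = \left(\frac{26}{55} + \sqrt{37}\right) \frac{3}{7} = \frac{78}{385} + \frac{3 \sqrt{37}}{7}$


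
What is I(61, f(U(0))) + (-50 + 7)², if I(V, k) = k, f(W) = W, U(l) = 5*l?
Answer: 1849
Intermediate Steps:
I(61, f(U(0))) + (-50 + 7)² = 5*0 + (-50 + 7)² = 0 + (-43)² = 0 + 1849 = 1849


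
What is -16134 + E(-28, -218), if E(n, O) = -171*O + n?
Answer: 21116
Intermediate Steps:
E(n, O) = n - 171*O
-16134 + E(-28, -218) = -16134 + (-28 - 171*(-218)) = -16134 + (-28 + 37278) = -16134 + 37250 = 21116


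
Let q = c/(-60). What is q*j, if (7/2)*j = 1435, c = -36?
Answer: 246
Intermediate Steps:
j = 410 (j = (2/7)*1435 = 410)
q = 3/5 (q = -36/(-60) = -36*(-1/60) = 3/5 ≈ 0.60000)
q*j = (3/5)*410 = 246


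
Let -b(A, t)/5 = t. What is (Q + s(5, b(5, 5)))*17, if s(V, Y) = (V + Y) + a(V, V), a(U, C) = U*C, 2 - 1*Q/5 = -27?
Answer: 2550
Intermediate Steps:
Q = 145 (Q = 10 - 5*(-27) = 10 + 135 = 145)
b(A, t) = -5*t
a(U, C) = C*U
s(V, Y) = V + Y + V**2 (s(V, Y) = (V + Y) + V*V = (V + Y) + V**2 = V + Y + V**2)
(Q + s(5, b(5, 5)))*17 = (145 + (5 - 5*5 + 5**2))*17 = (145 + (5 - 25 + 25))*17 = (145 + 5)*17 = 150*17 = 2550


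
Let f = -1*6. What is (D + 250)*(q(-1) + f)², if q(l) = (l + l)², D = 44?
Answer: 1176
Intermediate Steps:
q(l) = 4*l² (q(l) = (2*l)² = 4*l²)
f = -6
(D + 250)*(q(-1) + f)² = (44 + 250)*(4*(-1)² - 6)² = 294*(4*1 - 6)² = 294*(4 - 6)² = 294*(-2)² = 294*4 = 1176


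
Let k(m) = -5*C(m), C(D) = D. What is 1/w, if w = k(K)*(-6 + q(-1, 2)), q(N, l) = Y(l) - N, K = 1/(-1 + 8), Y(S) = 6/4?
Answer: 2/5 ≈ 0.40000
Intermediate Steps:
Y(S) = 3/2 (Y(S) = 6*(1/4) = 3/2)
K = 1/7 ≈ 0.14286
k(m) = -5*m
q(N, l) = 3/2 - N
w = 5/2 (w = (-5*1/7)*(-6 + (3/2 - 1*(-1))) = -5*(-6 + (3/2 + 1))/7 = -5*(-6 + 5/2)/7 = -5/7*(-7/2) = 5/2 ≈ 2.5000)
1/w = 1/(5/2) = 2/5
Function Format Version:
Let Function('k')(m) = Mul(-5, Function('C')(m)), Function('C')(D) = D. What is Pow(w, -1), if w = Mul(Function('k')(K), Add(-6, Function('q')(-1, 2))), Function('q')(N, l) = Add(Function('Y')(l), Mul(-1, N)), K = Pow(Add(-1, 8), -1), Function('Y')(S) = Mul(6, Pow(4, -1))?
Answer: Rational(2, 5) ≈ 0.40000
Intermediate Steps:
Function('Y')(S) = Rational(3, 2) (Function('Y')(S) = Mul(6, Rational(1, 4)) = Rational(3, 2))
K = Rational(1, 7) (K = Pow(7, -1) = Rational(1, 7) ≈ 0.14286)
Function('k')(m) = Mul(-5, m)
Function('q')(N, l) = Add(Rational(3, 2), Mul(-1, N))
w = Rational(5, 2) (w = Mul(Mul(-5, Rational(1, 7)), Add(-6, Add(Rational(3, 2), Mul(-1, -1)))) = Mul(Rational(-5, 7), Add(-6, Add(Rational(3, 2), 1))) = Mul(Rational(-5, 7), Add(-6, Rational(5, 2))) = Mul(Rational(-5, 7), Rational(-7, 2)) = Rational(5, 2) ≈ 2.5000)
Pow(w, -1) = Pow(Rational(5, 2), -1) = Rational(2, 5)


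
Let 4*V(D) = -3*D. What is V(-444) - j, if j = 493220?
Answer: -492887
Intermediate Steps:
V(D) = -3*D/4 (V(D) = (-3*D)/4 = -3*D/4)
V(-444) - j = -3/4*(-444) - 1*493220 = 333 - 493220 = -492887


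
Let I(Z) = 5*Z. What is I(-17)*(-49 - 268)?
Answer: 26945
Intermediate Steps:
I(-17)*(-49 - 268) = (5*(-17))*(-49 - 268) = -85*(-317) = 26945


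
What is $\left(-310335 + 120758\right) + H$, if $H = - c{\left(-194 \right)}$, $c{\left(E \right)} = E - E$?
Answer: $-189577$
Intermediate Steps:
$c{\left(E \right)} = 0$
$H = 0$ ($H = \left(-1\right) 0 = 0$)
$\left(-310335 + 120758\right) + H = \left(-310335 + 120758\right) + 0 = -189577 + 0 = -189577$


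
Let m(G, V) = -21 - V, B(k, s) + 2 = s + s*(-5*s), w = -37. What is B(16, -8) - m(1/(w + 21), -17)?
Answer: -326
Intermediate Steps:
B(k, s) = -2 + s - 5*s² (B(k, s) = -2 + (s + s*(-5*s)) = -2 + (s - 5*s²) = -2 + s - 5*s²)
B(16, -8) - m(1/(w + 21), -17) = (-2 - 8 - 5*(-8)²) - (-21 - 1*(-17)) = (-2 - 8 - 5*64) - (-21 + 17) = (-2 - 8 - 320) - 1*(-4) = -330 + 4 = -326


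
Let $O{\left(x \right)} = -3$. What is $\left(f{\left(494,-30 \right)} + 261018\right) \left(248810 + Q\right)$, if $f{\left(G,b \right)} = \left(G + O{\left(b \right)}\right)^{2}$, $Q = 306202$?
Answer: $278670970188$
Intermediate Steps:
$f{\left(G,b \right)} = \left(-3 + G\right)^{2}$ ($f{\left(G,b \right)} = \left(G - 3\right)^{2} = \left(-3 + G\right)^{2}$)
$\left(f{\left(494,-30 \right)} + 261018\right) \left(248810 + Q\right) = \left(\left(-3 + 494\right)^{2} + 261018\right) \left(248810 + 306202\right) = \left(491^{2} + 261018\right) 555012 = \left(241081 + 261018\right) 555012 = 502099 \cdot 555012 = 278670970188$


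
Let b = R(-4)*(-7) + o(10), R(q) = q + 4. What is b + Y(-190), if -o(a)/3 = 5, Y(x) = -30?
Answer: -45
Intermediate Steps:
o(a) = -15 (o(a) = -3*5 = -15)
R(q) = 4 + q
b = -15 (b = (4 - 4)*(-7) - 15 = 0*(-7) - 15 = 0 - 15 = -15)
b + Y(-190) = -15 - 30 = -45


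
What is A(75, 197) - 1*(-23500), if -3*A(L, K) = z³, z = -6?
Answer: 23572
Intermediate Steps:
A(L, K) = 72 (A(L, K) = -⅓*(-6)³ = -⅓*(-216) = 72)
A(75, 197) - 1*(-23500) = 72 - 1*(-23500) = 72 + 23500 = 23572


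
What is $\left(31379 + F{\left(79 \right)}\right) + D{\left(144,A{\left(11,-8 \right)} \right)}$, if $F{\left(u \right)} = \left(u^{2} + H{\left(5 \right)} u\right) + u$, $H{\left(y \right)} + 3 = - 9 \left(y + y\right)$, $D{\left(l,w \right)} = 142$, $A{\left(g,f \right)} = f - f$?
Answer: $30494$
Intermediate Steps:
$A{\left(g,f \right)} = 0$
$H{\left(y \right)} = -3 - 18 y$ ($H{\left(y \right)} = -3 - 9 \left(y + y\right) = -3 - 9 \cdot 2 y = -3 - 18 y$)
$F{\left(u \right)} = u^{2} - 92 u$ ($F{\left(u \right)} = \left(u^{2} + \left(-3 - 90\right) u\right) + u = \left(u^{2} - 93 u\right) + u = u^{2} - 92 u$)
$\left(31379 + F{\left(79 \right)}\right) + D{\left(144,A{\left(11,-8 \right)} \right)} = \left(31379 + 79 \left(-92 + 79\right)\right) + 142 = \left(31379 + 79 \left(-13\right)\right) + 142 = \left(31379 - 1027\right) + 142 = 30352 + 142 = 30494$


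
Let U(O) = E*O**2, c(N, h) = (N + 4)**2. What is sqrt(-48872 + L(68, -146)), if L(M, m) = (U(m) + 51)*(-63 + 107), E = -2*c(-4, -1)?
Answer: 2*I*sqrt(11657) ≈ 215.94*I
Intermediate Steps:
c(N, h) = (4 + N)**2
E = 0 (E = -2*(4 - 4)**2 = -2*0**2 = -2*0 = 0)
U(O) = 0 (U(O) = 0*O**2 = 0)
L(M, m) = 2244 (L(M, m) = (0 + 51)*(-63 + 107) = 51*44 = 2244)
sqrt(-48872 + L(68, -146)) = sqrt(-48872 + 2244) = sqrt(-46628) = 2*I*sqrt(11657)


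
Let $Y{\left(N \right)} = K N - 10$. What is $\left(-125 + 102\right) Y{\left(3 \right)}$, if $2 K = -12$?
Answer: $644$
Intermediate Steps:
$K = -6$ ($K = \frac{1}{2} \left(-12\right) = -6$)
$Y{\left(N \right)} = -10 - 6 N$ ($Y{\left(N \right)} = - 6 N - 10 = -10 - 6 N$)
$\left(-125 + 102\right) Y{\left(3 \right)} = \left(-125 + 102\right) \left(-10 - 18\right) = - 23 \left(-10 - 18\right) = \left(-23\right) \left(-28\right) = 644$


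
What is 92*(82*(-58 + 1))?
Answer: -430008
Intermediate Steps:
92*(82*(-58 + 1)) = 92*(82*(-57)) = 92*(-4674) = -430008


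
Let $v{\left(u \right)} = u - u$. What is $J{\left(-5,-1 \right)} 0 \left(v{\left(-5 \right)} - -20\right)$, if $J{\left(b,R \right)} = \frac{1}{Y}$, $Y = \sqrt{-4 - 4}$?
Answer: $0$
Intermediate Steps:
$Y = 2 i \sqrt{2}$ ($Y = \sqrt{-8} = 2 i \sqrt{2} \approx 2.8284 i$)
$J{\left(b,R \right)} = - \frac{i \sqrt{2}}{4}$ ($J{\left(b,R \right)} = \frac{1}{2 i \sqrt{2}} = - \frac{i \sqrt{2}}{4}$)
$v{\left(u \right)} = 0$
$J{\left(-5,-1 \right)} 0 \left(v{\left(-5 \right)} - -20\right) = - \frac{i \sqrt{2}}{4} \cdot 0 \left(0 - -20\right) = - \frac{i \sqrt{2}}{4} \cdot 0 \left(0 + 20\right) = - \frac{i \sqrt{2}}{4} \cdot 0 \cdot 20 = - \frac{i \sqrt{2}}{4} \cdot 0 = 0$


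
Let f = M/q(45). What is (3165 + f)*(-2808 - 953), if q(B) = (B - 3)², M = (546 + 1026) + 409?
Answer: -3000762743/252 ≈ -1.1908e+7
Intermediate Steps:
M = 1981 (M = 1572 + 409 = 1981)
q(B) = (-3 + B)²
f = 283/252 (f = 1981/((-3 + 45)²) = 1981/(42²) = 1981/1764 = 1981*(1/1764) = 283/252 ≈ 1.1230)
(3165 + f)*(-2808 - 953) = (3165 + 283/252)*(-2808 - 953) = (797863/252)*(-3761) = -3000762743/252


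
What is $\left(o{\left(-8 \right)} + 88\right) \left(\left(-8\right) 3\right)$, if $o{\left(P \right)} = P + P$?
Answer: $-1728$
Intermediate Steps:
$o{\left(P \right)} = 2 P$
$\left(o{\left(-8 \right)} + 88\right) \left(\left(-8\right) 3\right) = \left(2 \left(-8\right) + 88\right) \left(\left(-8\right) 3\right) = \left(-16 + 88\right) \left(-24\right) = 72 \left(-24\right) = -1728$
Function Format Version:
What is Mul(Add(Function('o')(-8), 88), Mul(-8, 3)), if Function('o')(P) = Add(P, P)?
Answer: -1728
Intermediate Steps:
Function('o')(P) = Mul(2, P)
Mul(Add(Function('o')(-8), 88), Mul(-8, 3)) = Mul(Add(Mul(2, -8), 88), Mul(-8, 3)) = Mul(Add(-16, 88), -24) = Mul(72, -24) = -1728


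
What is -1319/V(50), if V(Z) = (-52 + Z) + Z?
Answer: -1319/48 ≈ -27.479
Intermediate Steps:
V(Z) = -52 + 2*Z
-1319/V(50) = -1319/(-52 + 2*50) = -1319/(-52 + 100) = -1319/48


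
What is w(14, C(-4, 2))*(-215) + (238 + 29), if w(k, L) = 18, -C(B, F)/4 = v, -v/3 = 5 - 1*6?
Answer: -3603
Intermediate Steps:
v = 3 (v = -3*(5 - 1*6) = -3*(5 - 6) = -3*(-1) = 3)
C(B, F) = -12 (C(B, F) = -4*3 = -12)
w(14, C(-4, 2))*(-215) + (238 + 29) = 18*(-215) + (238 + 29) = -3870 + 267 = -3603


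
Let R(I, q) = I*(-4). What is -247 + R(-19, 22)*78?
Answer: 5681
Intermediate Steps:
R(I, q) = -4*I
-247 + R(-19, 22)*78 = -247 - 4*(-19)*78 = -247 + 76*78 = -247 + 5928 = 5681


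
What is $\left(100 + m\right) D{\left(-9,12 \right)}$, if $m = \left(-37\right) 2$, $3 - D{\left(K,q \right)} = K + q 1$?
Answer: $0$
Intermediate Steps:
$D{\left(K,q \right)} = 3 - K - q$ ($D{\left(K,q \right)} = 3 - \left(K + q 1\right) = 3 - \left(K + q\right) = 3 - K - q$)
$m = -74$
$\left(100 + m\right) D{\left(-9,12 \right)} = \left(100 - 74\right) \left(3 - -9 - 12\right) = 26 \left(3 + 9 - 12\right) = 26 \cdot 0 = 0$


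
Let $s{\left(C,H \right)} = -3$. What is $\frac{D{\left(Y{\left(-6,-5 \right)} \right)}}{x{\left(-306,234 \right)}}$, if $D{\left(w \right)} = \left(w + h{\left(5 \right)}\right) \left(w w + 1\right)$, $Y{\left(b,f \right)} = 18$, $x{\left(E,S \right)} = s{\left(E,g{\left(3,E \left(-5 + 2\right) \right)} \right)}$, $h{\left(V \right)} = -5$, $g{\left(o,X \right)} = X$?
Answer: $- \frac{4225}{3} \approx -1408.3$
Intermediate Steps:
$x{\left(E,S \right)} = -3$
$D{\left(w \right)} = \left(1 + w^{2}\right) \left(-5 + w\right)$ ($D{\left(w \right)} = \left(w - 5\right) \left(w w + 1\right) = \left(-5 + w\right) \left(w^{2} + 1\right) = \left(-5 + w\right) \left(1 + w^{2}\right) = \left(1 + w^{2}\right) \left(-5 + w\right)$)
$\frac{D{\left(Y{\left(-6,-5 \right)} \right)}}{x{\left(-306,234 \right)}} = \frac{-5 + 18 + 18^{3} - 5 \cdot 18^{2}}{-3} = \left(-5 + 18 + 5832 - 1620\right) \left(- \frac{1}{3}\right) = 4225 \left(- \frac{1}{3}\right) = - \frac{4225}{3}$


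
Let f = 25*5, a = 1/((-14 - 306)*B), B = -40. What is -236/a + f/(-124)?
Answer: -374579325/124 ≈ -3.0208e+6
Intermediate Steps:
a = 1/12800 (a = 1/(-14 - 306*(-40)) = -1/40/(-320) = -1/320*(-1/40) = 1/12800 ≈ 7.8125e-5)
f = 125
-236/a + f/(-124) = -236/1/12800 + 125/(-124) = -236*12800 + 125*(-1/124) = -3020800 - 125/124 = -374579325/124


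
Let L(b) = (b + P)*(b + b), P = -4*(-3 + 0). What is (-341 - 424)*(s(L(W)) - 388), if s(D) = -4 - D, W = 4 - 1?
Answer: 368730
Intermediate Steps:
W = 3
P = 12 (P = -4*(-3) = 12)
L(b) = 2*b*(12 + b) (L(b) = (b + 12)*(b + b) = (12 + b)*(2*b) = 2*b*(12 + b))
(-341 - 424)*(s(L(W)) - 388) = (-341 - 424)*((-4 - 2*3*(12 + 3)) - 388) = -765*((-4 - 2*3*15) - 388) = -765*((-4 - 1*90) - 388) = -765*((-4 - 90) - 388) = -765*(-94 - 388) = -765*(-482) = 368730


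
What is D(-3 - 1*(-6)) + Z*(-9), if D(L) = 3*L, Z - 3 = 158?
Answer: -1440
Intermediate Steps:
Z = 161 (Z = 3 + 158 = 161)
D(-3 - 1*(-6)) + Z*(-9) = 3*(-3 - 1*(-6)) + 161*(-9) = 3*(-3 + 6) - 1449 = 3*3 - 1449 = 9 - 1449 = -1440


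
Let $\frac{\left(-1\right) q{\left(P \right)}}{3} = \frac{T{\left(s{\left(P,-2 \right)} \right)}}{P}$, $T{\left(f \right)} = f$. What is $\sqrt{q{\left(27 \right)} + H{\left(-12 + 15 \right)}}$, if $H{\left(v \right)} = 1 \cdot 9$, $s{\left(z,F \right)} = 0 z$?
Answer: $3$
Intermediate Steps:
$s{\left(z,F \right)} = 0$
$q{\left(P \right)} = 0$ ($q{\left(P \right)} = - 3 \frac{0}{P} = \left(-3\right) 0 = 0$)
$H{\left(v \right)} = 9$
$\sqrt{q{\left(27 \right)} + H{\left(-12 + 15 \right)}} = \sqrt{0 + 9} = \sqrt{9} = 3$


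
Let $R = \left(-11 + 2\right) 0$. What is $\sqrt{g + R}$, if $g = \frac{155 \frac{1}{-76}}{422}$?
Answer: $\frac{i \sqrt{1242790}}{16036} \approx 0.069519 i$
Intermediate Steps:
$g = - \frac{155}{32072}$ ($g = 155 \left(- \frac{1}{76}\right) \frac{1}{422} = \left(- \frac{155}{76}\right) \frac{1}{422} = - \frac{155}{32072} \approx -0.0048329$)
$R = 0$ ($R = \left(-9\right) 0 = 0$)
$\sqrt{g + R} = \sqrt{- \frac{155}{32072} + 0} = \sqrt{- \frac{155}{32072}} = \frac{i \sqrt{1242790}}{16036}$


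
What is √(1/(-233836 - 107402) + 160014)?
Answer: √18632569829915778/341238 ≈ 400.02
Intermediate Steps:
√(1/(-233836 - 107402) + 160014) = √(1/(-341238) + 160014) = √(-1/341238 + 160014) = √(54602857331/341238) = √18632569829915778/341238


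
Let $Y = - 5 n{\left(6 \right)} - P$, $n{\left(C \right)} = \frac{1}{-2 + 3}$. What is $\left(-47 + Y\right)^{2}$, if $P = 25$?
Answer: $5929$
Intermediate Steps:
$n{\left(C \right)} = 1$ ($n{\left(C \right)} = 1^{-1} = 1$)
$Y = -30$ ($Y = \left(-5\right) 1 - 25 = -5 - 25 = -30$)
$\left(-47 + Y\right)^{2} = \left(-47 - 30\right)^{2} = \left(-77\right)^{2} = 5929$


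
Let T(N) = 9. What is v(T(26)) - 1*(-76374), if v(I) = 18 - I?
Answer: 76383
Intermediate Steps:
v(T(26)) - 1*(-76374) = (18 - 1*9) - 1*(-76374) = (18 - 9) + 76374 = 9 + 76374 = 76383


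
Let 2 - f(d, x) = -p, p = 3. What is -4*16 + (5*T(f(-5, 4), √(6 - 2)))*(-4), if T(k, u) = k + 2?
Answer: -204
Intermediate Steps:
f(d, x) = 5 (f(d, x) = 2 - (-1)*3 = 2 - 1*(-3) = 2 + 3 = 5)
T(k, u) = 2 + k
-4*16 + (5*T(f(-5, 4), √(6 - 2)))*(-4) = -4*16 + (5*(2 + 5))*(-4) = -64 + (5*7)*(-4) = -64 + 35*(-4) = -64 - 140 = -204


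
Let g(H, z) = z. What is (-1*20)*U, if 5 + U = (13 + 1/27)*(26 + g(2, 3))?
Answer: -201460/27 ≈ -7461.5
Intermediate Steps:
U = 10073/27 (U = -5 + (13 + 1/27)*(26 + 3) = -5 + (13 + 1/27)*29 = -5 + (352/27)*29 = -5 + 10208/27 = 10073/27 ≈ 373.07)
(-1*20)*U = -1*20*(10073/27) = -20*10073/27 = -201460/27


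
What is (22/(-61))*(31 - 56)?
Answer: 550/61 ≈ 9.0164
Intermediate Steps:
(22/(-61))*(31 - 56) = (22*(-1/61))*(-25) = -22/61*(-25) = 550/61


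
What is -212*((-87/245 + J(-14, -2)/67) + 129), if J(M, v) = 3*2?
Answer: -447993312/16415 ≈ -27292.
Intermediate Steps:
J(M, v) = 6
-212*((-87/245 + J(-14, -2)/67) + 129) = -212*((-87/245 + 6/67) + 129) = -212*(-4359/16415 + 129) = -212*2113176/16415 = -447993312/16415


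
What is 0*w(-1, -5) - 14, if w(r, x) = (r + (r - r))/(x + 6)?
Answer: -14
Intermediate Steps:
w(r, x) = r/(6 + x) (w(r, x) = (r + 0)/(6 + x) = r/(6 + x))
0*w(-1, -5) - 14 = 0*(-1/(6 - 5)) - 14 = 0*(-1/1) - 14 = 0*(-1*1) - 14 = 0*(-1) - 14 = 0 - 14 = -14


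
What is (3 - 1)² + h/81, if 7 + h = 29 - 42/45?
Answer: 5176/1215 ≈ 4.2601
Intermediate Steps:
h = 316/15 (h = -7 + (29 - 42/45) = -7 + (29 - 42*1/45) = -7 + (29 - 14/15) = -7 + 421/15 = 316/15 ≈ 21.067)
(3 - 1)² + h/81 = (3 - 1)² + (316/15)/81 = 2² + (1/81)*(316/15) = 4 + 316/1215 = 5176/1215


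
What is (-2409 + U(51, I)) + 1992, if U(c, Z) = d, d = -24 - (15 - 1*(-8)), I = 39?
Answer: -464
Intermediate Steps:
d = -47 (d = -24 - (15 + 8) = -24 - 1*23 = -24 - 23 = -47)
U(c, Z) = -47
(-2409 + U(51, I)) + 1992 = (-2409 - 47) + 1992 = -2456 + 1992 = -464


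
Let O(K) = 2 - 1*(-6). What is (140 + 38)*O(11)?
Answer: 1424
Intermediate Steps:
O(K) = 8 (O(K) = 2 + 6 = 8)
(140 + 38)*O(11) = (140 + 38)*8 = 178*8 = 1424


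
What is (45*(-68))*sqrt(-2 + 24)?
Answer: -3060*sqrt(22) ≈ -14353.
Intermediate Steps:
(45*(-68))*sqrt(-2 + 24) = -3060*sqrt(22)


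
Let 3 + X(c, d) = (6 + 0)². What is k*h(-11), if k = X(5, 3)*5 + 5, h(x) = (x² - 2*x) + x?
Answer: 22440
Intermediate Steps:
X(c, d) = 33 (X(c, d) = -3 + (6 + 0)² = -3 + 6² = -3 + 36 = 33)
h(x) = x² - x
k = 170 (k = 33*5 + 5 = 165 + 5 = 170)
k*h(-11) = 170*(-11*(-1 - 11)) = 170*(-11*(-12)) = 170*132 = 22440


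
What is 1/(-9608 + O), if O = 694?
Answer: -1/8914 ≈ -0.00011218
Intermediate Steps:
1/(-9608 + O) = 1/(-9608 + 694) = 1/(-8914) = -1/8914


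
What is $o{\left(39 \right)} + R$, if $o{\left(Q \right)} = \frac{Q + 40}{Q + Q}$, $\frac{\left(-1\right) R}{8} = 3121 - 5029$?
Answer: $\frac{1190671}{78} \approx 15265.0$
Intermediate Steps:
$R = 15264$ ($R = - 8 \left(3121 - 5029\right) = \left(-8\right) \left(-1908\right) = 15264$)
$o{\left(Q \right)} = \frac{40 + Q}{2 Q}$
$o{\left(39 \right)} + R = \frac{40 + 39}{2 \cdot 39} + 15264 = \frac{1}{2} \cdot \frac{1}{39} \cdot 79 + 15264 = \frac{79}{78} + 15264 = \frac{1190671}{78}$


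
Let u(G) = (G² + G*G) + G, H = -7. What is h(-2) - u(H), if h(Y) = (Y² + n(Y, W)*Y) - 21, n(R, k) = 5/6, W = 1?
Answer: -329/3 ≈ -109.67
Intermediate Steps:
n(R, k) = ⅚ (n(R, k) = 5*(⅙) = ⅚)
h(Y) = -21 + Y² + 5*Y/6 (h(Y) = (Y² + 5*Y/6) - 21 = -21 + Y² + 5*Y/6)
u(G) = G + 2*G² (u(G) = (G² + G²) + G = 2*G² + G = G + 2*G²)
h(-2) - u(H) = (-21 + (-2)² + (⅚)*(-2)) - (-7)*(1 + 2*(-7)) = (-21 + 4 - 5/3) - (-7)*(1 - 14) = -56/3 - (-7)*(-13) = -56/3 - 1*91 = -56/3 - 91 = -329/3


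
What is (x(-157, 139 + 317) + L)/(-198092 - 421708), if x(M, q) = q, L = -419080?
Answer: 52328/77475 ≈ 0.67542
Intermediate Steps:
(x(-157, 139 + 317) + L)/(-198092 - 421708) = ((139 + 317) - 419080)/(-198092 - 421708) = (456 - 419080)/(-619800) = -418624*(-1/619800) = 52328/77475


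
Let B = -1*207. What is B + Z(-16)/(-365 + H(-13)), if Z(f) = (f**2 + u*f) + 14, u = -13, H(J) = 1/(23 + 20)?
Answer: -1634606/7847 ≈ -208.31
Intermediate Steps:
H(J) = 1/43
B = -207
Z(f) = 14 + f**2 - 13*f (Z(f) = (f**2 - 13*f) + 14 = 14 + f**2 - 13*f)
B + Z(-16)/(-365 + H(-13)) = -207 + (14 + (-16)**2 - 13*(-16))/(-365 + 1/43) = -207 + (14 + 256 + 208)/(-15694/43) = -207 - 43/15694*478 = -207 - 10277/7847 = -1634606/7847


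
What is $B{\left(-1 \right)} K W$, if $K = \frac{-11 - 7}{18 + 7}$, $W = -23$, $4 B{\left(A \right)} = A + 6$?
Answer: $\frac{207}{10} \approx 20.7$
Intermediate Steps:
$B{\left(A \right)} = \frac{3}{2} + \frac{A}{4}$ ($B{\left(A \right)} = \frac{A + 6}{4} = \frac{6 + A}{4} = \frac{3}{2} + \frac{A}{4}$)
$K = - \frac{18}{25} \approx -0.72$
$B{\left(-1 \right)} K W = \left(\frac{3}{2} + \frac{1}{4} \left(-1\right)\right) \left(- \frac{18}{25}\right) \left(-23\right) = \left(\frac{3}{2} - \frac{1}{4}\right) \left(- \frac{18}{25}\right) \left(-23\right) = \frac{5}{4} \left(- \frac{18}{25}\right) \left(-23\right) = \left(- \frac{9}{10}\right) \left(-23\right) = \frac{207}{10}$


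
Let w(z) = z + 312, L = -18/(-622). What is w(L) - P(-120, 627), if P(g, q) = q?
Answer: -97956/311 ≈ -314.97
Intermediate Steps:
L = 9/311 (L = -18*(-1/622) = 9/311 ≈ 0.028939)
w(z) = 312 + z
w(L) - P(-120, 627) = (312 + 9/311) - 1*627 = 97041/311 - 627 = -97956/311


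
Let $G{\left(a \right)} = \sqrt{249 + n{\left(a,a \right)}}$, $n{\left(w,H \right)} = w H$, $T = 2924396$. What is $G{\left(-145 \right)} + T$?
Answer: $2924396 + \sqrt{21274} \approx 2.9245 \cdot 10^{6}$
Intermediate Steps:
$n{\left(w,H \right)} = H w$
$G{\left(a \right)} = \sqrt{249 + a^{2}}$ ($G{\left(a \right)} = \sqrt{249 + a a} = \sqrt{249 + a^{2}}$)
$G{\left(-145 \right)} + T = \sqrt{249 + \left(-145\right)^{2}} + 2924396 = \sqrt{249 + 21025} + 2924396 = \sqrt{21274} + 2924396 = 2924396 + \sqrt{21274}$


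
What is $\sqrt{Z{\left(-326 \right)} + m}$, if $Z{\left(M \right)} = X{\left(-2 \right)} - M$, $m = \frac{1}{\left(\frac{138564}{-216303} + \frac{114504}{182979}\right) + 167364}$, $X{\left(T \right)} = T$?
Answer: $\frac{9 \sqrt{135427418526088179657544442062}}{184002320656984} \approx 18.0$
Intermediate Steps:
$m = \frac{4397656293}{736009282627936}$ ($m = \frac{1}{\left(138564 \left(- \frac{1}{216303}\right) + 114504 \cdot \frac{1}{182979}\right) + 167364} = \frac{1}{\left(- \frac{46188}{72101} + \frac{38168}{60993}\right) + 167364} = \frac{1}{- \frac{65193716}{4397656293} + 167364} = \frac{1}{\frac{736009282627936}{4397656293}} = \frac{4397656293}{736009282627936} \approx 5.975 \cdot 10^{-6}$)
$Z{\left(M \right)} = -2 - M$
$\sqrt{Z{\left(-326 \right)} + m} = \sqrt{\left(-2 - -326\right) + \frac{4397656293}{736009282627936}} = \sqrt{\left(-2 + 326\right) + \frac{4397656293}{736009282627936}} = \sqrt{324 + \frac{4397656293}{736009282627936}} = \sqrt{\frac{238467011969107557}{736009282627936}} = \frac{9 \sqrt{135427418526088179657544442062}}{184002320656984}$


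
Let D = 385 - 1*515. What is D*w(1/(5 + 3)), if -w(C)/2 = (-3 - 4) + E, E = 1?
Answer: -1560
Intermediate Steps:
w(C) = 12 (w(C) = -2*((-3 - 4) + 1) = -2*(-7 + 1) = -2*(-6) = 12)
D = -130 (D = 385 - 515 = -130)
D*w(1/(5 + 3)) = -130*12 = -1560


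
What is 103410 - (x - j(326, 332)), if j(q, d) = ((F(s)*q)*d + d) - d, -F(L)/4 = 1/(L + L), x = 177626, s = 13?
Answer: -1181272/13 ≈ -90867.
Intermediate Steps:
F(L) = -2/L (F(L) = -4/(L + L) = -4*1/(2*L) = -2/L)
j(q, d) = -2*d*q/13 (j(q, d) = (((-2/13)*q)*d + d) - d = (((-2*1/13)*q)*d + d) - d = ((-2*q/13)*d + d) - d = (-2*d*q/13 + d) - d = (d - 2*d*q/13) - d = -2*d*q/13)
103410 - (x - j(326, 332)) = 103410 - (177626 - (-2)*332*326/13) = 103410 - (177626 - 1*(-216464/13)) = 103410 - (177626 + 216464/13) = 103410 - 1*2525602/13 = 103410 - 2525602/13 = -1181272/13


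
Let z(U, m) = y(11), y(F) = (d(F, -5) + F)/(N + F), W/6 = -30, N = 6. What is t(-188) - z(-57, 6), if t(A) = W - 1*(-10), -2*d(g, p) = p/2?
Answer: -11609/68 ≈ -170.72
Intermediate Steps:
W = -180 (W = 6*(-30) = -180)
d(g, p) = -p/4 (d(g, p) = -p/(2*2) = -p/4)
t(A) = -170 (t(A) = -180 - 1*(-10) = -180 + 10 = -170)
y(F) = (5/4 + F)/(6 + F) (y(F) = (-1/4*(-5) + F)/(6 + F) = (5/4 + F)/(6 + F))
z(U, m) = 49/68 (z(U, m) = (5/4 + 11)/(6 + 11) = (49/4)/17 = (1/17)*(49/4) = 49/68)
t(-188) - z(-57, 6) = -170 - 1*49/68 = -170 - 49/68 = -11609/68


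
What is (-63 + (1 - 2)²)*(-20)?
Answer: 1240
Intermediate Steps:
(-63 + (1 - 2)²)*(-20) = (-63 + (-1)²)*(-20) = (-63 + 1)*(-20) = -62*(-20) = 1240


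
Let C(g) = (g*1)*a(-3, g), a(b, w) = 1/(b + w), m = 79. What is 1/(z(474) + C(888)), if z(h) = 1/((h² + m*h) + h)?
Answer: 77465820/77728711 ≈ 0.99662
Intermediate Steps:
z(h) = 1/(h² + 80*h) (z(h) = 1/((h² + 79*h) + h) = 1/(h² + 80*h))
C(g) = g/(-3 + g) (C(g) = (g*1)/(-3 + g) = g/(-3 + g))
1/(z(474) + C(888)) = 1/(1/(474*(80 + 474)) + 888/(-3 + 888)) = 1/((1/474)/554 + 888/885) = 1/((1/474)*(1/554) + 888*(1/885)) = 1/(1/262596 + 296/295) = 1/(77728711/77465820) = 77465820/77728711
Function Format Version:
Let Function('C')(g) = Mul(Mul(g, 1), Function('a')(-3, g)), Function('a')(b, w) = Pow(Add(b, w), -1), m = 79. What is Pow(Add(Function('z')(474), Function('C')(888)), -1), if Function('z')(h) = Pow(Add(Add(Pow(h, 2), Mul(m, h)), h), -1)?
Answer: Rational(77465820, 77728711) ≈ 0.99662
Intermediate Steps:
Function('z')(h) = Pow(Add(Pow(h, 2), Mul(80, h)), -1) (Function('z')(h) = Pow(Add(Add(Pow(h, 2), Mul(79, h)), h), -1) = Pow(Add(Pow(h, 2), Mul(80, h)), -1))
Function('C')(g) = Mul(g, Pow(Add(-3, g), -1)) (Function('C')(g) = Mul(Mul(g, 1), Pow(Add(-3, g), -1)) = Mul(g, Pow(Add(-3, g), -1)))
Pow(Add(Function('z')(474), Function('C')(888)), -1) = Pow(Add(Mul(Pow(474, -1), Pow(Add(80, 474), -1)), Mul(888, Pow(Add(-3, 888), -1))), -1) = Pow(Add(Mul(Rational(1, 474), Pow(554, -1)), Mul(888, Pow(885, -1))), -1) = Pow(Add(Mul(Rational(1, 474), Rational(1, 554)), Mul(888, Rational(1, 885))), -1) = Pow(Add(Rational(1, 262596), Rational(296, 295)), -1) = Pow(Rational(77728711, 77465820), -1) = Rational(77465820, 77728711)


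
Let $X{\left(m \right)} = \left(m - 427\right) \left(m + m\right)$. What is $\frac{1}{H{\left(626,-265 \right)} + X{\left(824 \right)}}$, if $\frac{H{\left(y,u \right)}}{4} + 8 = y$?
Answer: $\frac{1}{656728} \approx 1.5227 \cdot 10^{-6}$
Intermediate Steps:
$H{\left(y,u \right)} = -32 + 4 y$
$X{\left(m \right)} = 2 m \left(-427 + m\right)$ ($X{\left(m \right)} = \left(-427 + m\right) 2 m = 2 m \left(-427 + m\right)$)
$\frac{1}{H{\left(626,-265 \right)} + X{\left(824 \right)}} = \frac{1}{\left(-32 + 4 \cdot 626\right) + 2 \cdot 824 \left(-427 + 824\right)} = \frac{1}{\left(-32 + 2504\right) + 2 \cdot 824 \cdot 397} = \frac{1}{2472 + 654256} = \frac{1}{656728}$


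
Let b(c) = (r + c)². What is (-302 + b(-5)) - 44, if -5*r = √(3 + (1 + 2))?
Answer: -8019/25 + 2*√6 ≈ -315.86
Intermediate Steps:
r = -√6/5 (r = -√(3 + (1 + 2))/5 = -√(3 + 3)/5 = -√6/5 ≈ -0.48990)
b(c) = (c - √6/5)² (b(c) = (-√6/5 + c)² = (c - √6/5)²)
(-302 + b(-5)) - 44 = (-302 + (-√6 + 5*(-5))²/25) - 44 = (-302 + (-√6 - 25)²/25) - 44 = (-302 + (-25 - √6)²/25) - 44 = -346 + (-25 - √6)²/25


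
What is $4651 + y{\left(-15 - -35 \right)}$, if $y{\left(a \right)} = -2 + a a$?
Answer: $5049$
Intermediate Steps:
$y{\left(a \right)} = -2 + a^{2}$
$4651 + y{\left(-15 - -35 \right)} = 4651 - \left(2 - \left(-15 - -35\right)^{2}\right) = 4651 - \left(2 - \left(-15 + 35\right)^{2}\right) = 4651 - \left(2 - 20^{2}\right) = 4651 + \left(-2 + 400\right) = 4651 + 398 = 5049$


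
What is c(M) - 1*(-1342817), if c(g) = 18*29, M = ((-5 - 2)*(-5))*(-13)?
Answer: 1343339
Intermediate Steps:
M = -455 (M = -7*(-5)*(-13) = 35*(-13) = -455)
c(g) = 522
c(M) - 1*(-1342817) = 522 - 1*(-1342817) = 522 + 1342817 = 1343339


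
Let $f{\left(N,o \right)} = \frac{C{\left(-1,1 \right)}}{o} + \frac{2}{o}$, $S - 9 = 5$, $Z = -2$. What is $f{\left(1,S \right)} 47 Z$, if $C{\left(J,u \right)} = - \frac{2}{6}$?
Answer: $- \frac{235}{21} \approx -11.19$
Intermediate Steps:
$S = 14$ ($S = 9 + 5 = 14$)
$C{\left(J,u \right)} = - \frac{1}{3}$ ($C{\left(J,u \right)} = \left(-2\right) \frac{1}{6} = - \frac{1}{3}$)
$f{\left(N,o \right)} = \frac{5}{3 o}$ ($f{\left(N,o \right)} = - \frac{1}{3 o} + \frac{2}{o} = \frac{5}{3 o}$)
$f{\left(1,S \right)} 47 Z = \frac{5}{3 \cdot 14} \cdot 47 \left(-2\right) = \frac{5}{3} \cdot \frac{1}{14} \cdot 47 \left(-2\right) = \frac{5}{42} \cdot 47 \left(-2\right) = \frac{235}{42} \left(-2\right) = - \frac{235}{21}$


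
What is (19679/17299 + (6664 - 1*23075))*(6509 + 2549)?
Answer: -2571332594180/17299 ≈ -1.4864e+8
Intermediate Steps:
(19679/17299 + (6664 - 1*23075))*(6509 + 2549) = (19679*(1/17299) + (6664 - 23075))*9058 = (19679/17299 - 16411)*9058 = -283874210/17299*9058 = -2571332594180/17299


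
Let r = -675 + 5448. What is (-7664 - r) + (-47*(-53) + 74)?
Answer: -9872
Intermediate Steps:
r = 4773
(-7664 - r) + (-47*(-53) + 74) = (-7664 - 1*4773) + (-47*(-53) + 74) = (-7664 - 4773) + (2491 + 74) = -12437 + 2565 = -9872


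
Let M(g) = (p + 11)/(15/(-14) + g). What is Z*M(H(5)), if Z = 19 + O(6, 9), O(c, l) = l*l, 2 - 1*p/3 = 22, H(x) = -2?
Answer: 68600/43 ≈ 1595.3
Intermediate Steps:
p = -60 (p = 6 - 3*22 = 6 - 66 = -60)
M(g) = -49/(-15/14 + g) (M(g) = (-60 + 11)/(15/(-14) + g) = -49/(15*(-1/14) + g) = -49/(-15/14 + g))
O(c, l) = l**2
Z = 100 (Z = 19 + 9**2 = 19 + 81 = 100)
Z*M(H(5)) = 100*(-686/(-15 + 14*(-2))) = 100*(-686/(-15 - 28)) = 100*(-686/(-43)) = 100*(-686*(-1/43)) = 100*(686/43) = 68600/43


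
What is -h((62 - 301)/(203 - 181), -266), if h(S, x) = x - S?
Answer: 5613/22 ≈ 255.14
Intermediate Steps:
-h((62 - 301)/(203 - 181), -266) = -(-266 - (62 - 301)/(203 - 181)) = -(-266 - (-239)/22) = -(-266 - 1*(-239/22)) = -(-266 + 239/22) = -1*(-5613/22) = 5613/22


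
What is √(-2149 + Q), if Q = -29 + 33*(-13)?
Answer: I*√2607 ≈ 51.059*I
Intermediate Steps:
Q = -458 (Q = -29 - 429 = -458)
√(-2149 + Q) = √(-2149 - 458) = √(-2607) = I*√2607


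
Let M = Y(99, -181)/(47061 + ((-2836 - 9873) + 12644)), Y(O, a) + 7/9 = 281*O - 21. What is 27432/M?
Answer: 11602748448/250175 ≈ 46379.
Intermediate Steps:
Y(O, a) = -196/9 + 281*O (Y(O, a) = -7/9 + (281*O - 21) = -7/9 + (-21 + 281*O) = -196/9 + 281*O)
M = 250175/422964 (M = (-196/9 + 281*99)/(47061 + ((-2836 - 9873) + 12644)) = (-196/9 + 27819)/(47061 + (-12709 + 12644)) = 250175/(9*(47061 - 65)) = (250175/9)/46996 = (250175/9)*(1/46996) = 250175/422964 ≈ 0.59148)
27432/M = 27432/(250175/422964) = 27432*(422964/250175) = 11602748448/250175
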